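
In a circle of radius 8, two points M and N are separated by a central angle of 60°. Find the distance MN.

Chord = 2(8) sin(30°) = 8

8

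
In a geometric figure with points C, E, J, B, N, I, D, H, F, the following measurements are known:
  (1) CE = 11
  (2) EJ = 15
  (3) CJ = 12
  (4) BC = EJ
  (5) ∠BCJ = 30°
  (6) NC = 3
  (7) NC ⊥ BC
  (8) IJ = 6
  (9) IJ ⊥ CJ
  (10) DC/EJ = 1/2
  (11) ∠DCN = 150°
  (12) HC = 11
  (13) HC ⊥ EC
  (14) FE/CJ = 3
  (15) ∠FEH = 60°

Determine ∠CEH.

Step 1: By the law of cosines on triangle ECH: EH² = 11² + 11² − 2·11·11·cos(90°) = 242, so EH = 11·√2.
Step 2: By the inverse law of cosines on triangle CEH: cos(∠CEH) = (11² + (11·√2)² − 11²) / (2·11·11·√2) = 242/342.24 = 0.7071, so ∠CEH = 45°.

Therefore, the measure of angle ∠CEH = 45°.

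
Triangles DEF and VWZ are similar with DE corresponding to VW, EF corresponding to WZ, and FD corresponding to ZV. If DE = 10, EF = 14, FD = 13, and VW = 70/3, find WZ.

Similar triangles have proportional sides. Setting up the proportion:
VW / DE = WZ / EF
70/3 / 10 = WZ / 14
WZ = 14 * 70/3 / 10 = 98/3.

98/3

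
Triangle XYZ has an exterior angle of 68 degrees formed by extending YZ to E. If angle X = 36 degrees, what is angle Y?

By the exterior angle theorem: exterior angle = sum of remote interior angles.
68 = 36 + angle Y
angle Y = 68 - 36 = 32 degrees

32 degrees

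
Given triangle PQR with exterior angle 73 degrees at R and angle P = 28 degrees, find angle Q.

By the exterior angle theorem: exterior angle = sum of remote interior angles.
73 = 28 + angle Q
angle Q = 73 - 28 = 45 degrees

45 degrees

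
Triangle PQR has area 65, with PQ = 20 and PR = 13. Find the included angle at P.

Area = (1/2) * a * b * sin(C)
sin(C) = 2 * Area / (a * b)
sin(C) = 2 * 65 / (20 * 13)
sin(C) = 1/2
C = arcsin(1/2) = 30°
Since sin(180° - C) = sin(C), the obtuse angle 150° gives the same area, so C = 30° or C = 150°.

30° or 150°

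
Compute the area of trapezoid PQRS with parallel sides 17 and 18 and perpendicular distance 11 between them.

Area of a trapezoid = (base1 + base2) * height / 2
Area = (17 + 18) * 11 / 2
Area = 35 * 11 / 2
Area = 385 / 2
Area = 385/2

385/2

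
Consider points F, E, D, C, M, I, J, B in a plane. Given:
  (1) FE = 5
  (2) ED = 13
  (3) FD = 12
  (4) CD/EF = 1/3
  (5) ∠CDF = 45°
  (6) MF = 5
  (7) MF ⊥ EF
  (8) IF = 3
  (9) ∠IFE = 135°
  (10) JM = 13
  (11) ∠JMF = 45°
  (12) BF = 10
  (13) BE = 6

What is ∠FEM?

Step 1: By the law of cosines on triangle EFM: EM² = 5² + 5² − 2·5·5·cos(90°) = 50, so EM = 5·√2.
Step 2: By the inverse law of cosines on triangle FEM: cos(∠FEM) = (5² + (5·√2)² − 5²) / (2·5·5·√2) = 50/70.71 = 0.7071, so ∠FEM = 45°.

Therefore, the measure of angle ∠FEM = 45°.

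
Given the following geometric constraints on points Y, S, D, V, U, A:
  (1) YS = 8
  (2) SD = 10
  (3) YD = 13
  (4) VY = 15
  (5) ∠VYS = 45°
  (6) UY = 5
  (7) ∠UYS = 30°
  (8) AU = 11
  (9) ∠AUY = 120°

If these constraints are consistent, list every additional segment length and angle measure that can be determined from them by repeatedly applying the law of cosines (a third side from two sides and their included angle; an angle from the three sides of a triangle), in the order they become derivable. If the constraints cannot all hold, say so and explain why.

The constraints are consistent. Derivable facts, in order:
After 1 step:
- SU ≈ 4.44
- SV ≈ 10.92
- YA ≈ 14.18
- ∠DSY = 91.79°
- ∠DYS = 50.25°
- ∠SDY = 37.96°
After 2 steps:
- ∠AYU = 42.22°
- ∠SUY = 115.74°
- ∠SVY = 31.19°
- ∠UAY = 17.78°
- ∠USY = 34.26°
- ∠VSY = 103.81°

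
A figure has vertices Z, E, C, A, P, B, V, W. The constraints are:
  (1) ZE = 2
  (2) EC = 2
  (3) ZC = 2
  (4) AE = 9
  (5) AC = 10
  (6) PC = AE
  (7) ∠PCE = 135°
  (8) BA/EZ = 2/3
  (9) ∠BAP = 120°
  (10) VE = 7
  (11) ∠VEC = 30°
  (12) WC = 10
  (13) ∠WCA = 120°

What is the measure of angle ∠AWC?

Step 1: By the law of cosines on triangle WCA: WA² = 10² + 10² − 2·10·10·cos(120°) = 300, so WA = 10·√3.
Step 2: By the inverse law of cosines on triangle AWC: cos(∠AWC) = ((10·√3)² + 10² − 10²) / (2·10·√3·10) = 300/346.41 = 0.866, so ∠AWC = 30°.

Therefore, the measure of angle ∠AWC = 30°.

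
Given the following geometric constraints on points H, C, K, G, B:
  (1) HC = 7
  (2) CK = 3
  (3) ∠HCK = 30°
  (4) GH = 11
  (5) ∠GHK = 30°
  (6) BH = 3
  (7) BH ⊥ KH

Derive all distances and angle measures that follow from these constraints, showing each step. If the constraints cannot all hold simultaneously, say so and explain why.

The constraints are consistent.

Step 1: From HC = 7, CK = 3, and ∠HCK = 30°, by the law of cosines:
  HK² = HC² + CK² - 2·HC·CK·cos(30°) = 49 + 9 - 36.37 = 21.63
  HK ≈ 4.65

Step 2: From KH = 4.65, HG = 11, and ∠KHG = 30°, by the law of cosines:
  KG² = KH² + HG² - 2·KH·HG·cos(30°) = 21.63 + 121 - 88.6 = 54.02
  KG ≈ 7.35

Step 3: From KH = 4.65, HB = 3, and ∠KHB = 90°, by the law of cosines:
  KB² = KH² + HB² - 2·KH·HB·cos(90°) = 21.63 + 9 - 0 = 30.63
  KB ≈ 5.53

Step 4: From HC = 7, HK = 4.65, CK = 3, by the inverse law of cosines:
  cos(∠CHK) = (HC² + HK² - CK²) / (2·HC·HK)
  ∠CHK = 18.82°

Step 5: From KC = 3, KH = 4.65, CH = 7, by the inverse law of cosines:
  cos(∠CKH) = (KC² + KH² - CH²) / (2·KC·KH)
  ∠CKH = 131.18°

Step 6: From KB = 5.53, KH = 4.65, BH = 3, by the inverse law of cosines:
  cos(∠BKH) = (KB² + KH² - BH²) / (2·KB·KH)
  ∠BKH = 32.83°

Step 7: From KG = 7.35, KH = 4.65, GH = 11, by the inverse law of cosines:
  cos(∠GKH) = (KG² + KH² - GH²) / (2·KG·KH)
  ∠GKH = 131.56°

Step 8: From GH = 11, GK = 7.35, HK = 4.65, by the inverse law of cosines:
  cos(∠HGK) = (GH² + GK² - HK²) / (2·GH·GK)
  ∠HGK = 18.44°

Step 9: From BH = 3, BK = 5.53, HK = 4.65, by the inverse law of cosines:
  cos(∠HBK) = (BH² + BK² - HK²) / (2·BH·BK)
  ∠HBK = 57.17°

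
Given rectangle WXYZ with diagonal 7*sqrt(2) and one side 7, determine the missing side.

The diagonal of a rectangle forms a right triangle with the two sides.
Rearranging the Pythagorean theorem: missing side = sqrt(d^2 - known^2).
= sqrt(98 - 49) = sqrt(49) = 7.

7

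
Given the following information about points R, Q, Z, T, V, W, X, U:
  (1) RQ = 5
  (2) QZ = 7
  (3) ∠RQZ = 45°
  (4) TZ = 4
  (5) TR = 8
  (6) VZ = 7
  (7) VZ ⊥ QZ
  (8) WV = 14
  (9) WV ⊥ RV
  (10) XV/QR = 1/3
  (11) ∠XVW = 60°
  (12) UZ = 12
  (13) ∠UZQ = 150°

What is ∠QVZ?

Step 1: By the law of cosines on triangle VZQ: VQ² = 7² + 7² − 2·7·7·cos(90°) = 98, so VQ = 7·√2.
Step 2: By the inverse law of cosines on triangle QVZ: cos(∠QVZ) = ((7·√2)² + 7² − 7²) / (2·7·√2·7) = 98/138.59 = 0.7071, so ∠QVZ = 45°.

Therefore, the measure of angle ∠QVZ = 45°.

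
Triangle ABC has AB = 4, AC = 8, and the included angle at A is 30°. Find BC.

Law of cosines: BC^2 = 4^2 + 8^2 - 2(4)(8)cos(30°) = 80 - 32*sqrt(3), so BC = 4*sqrt(5 - 2*sqrt(3)).

4*sqrt(5 - 2*sqrt(3))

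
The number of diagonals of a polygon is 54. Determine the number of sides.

Using d = n(n - 3)/2, we solve 54 = n(n - 3)/2.
So n(n - 3) = 108.
Testing n = 12: 12 * 9 = 108 = 108. Correct.
The polygon has 12 sides.

12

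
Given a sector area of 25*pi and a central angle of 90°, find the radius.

r² = 360 × 25*pi / (π × 90) = 100, so r = 10.

10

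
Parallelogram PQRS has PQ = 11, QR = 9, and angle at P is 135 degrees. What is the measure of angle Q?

Opposite sides of a parallelogram are parallel, so consecutive angles form co-interior angles on a transversal.
Co-interior angles sum to 180°, giving angle Q = 180 - 135 = 45 degrees.

45 degrees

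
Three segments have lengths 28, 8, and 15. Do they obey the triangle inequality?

The longest side is 28. The other two sides sum to 8 + 15 = 23.
Since 23 ≤ 28, the two shorter sides cannot reach around to close the triangle.

No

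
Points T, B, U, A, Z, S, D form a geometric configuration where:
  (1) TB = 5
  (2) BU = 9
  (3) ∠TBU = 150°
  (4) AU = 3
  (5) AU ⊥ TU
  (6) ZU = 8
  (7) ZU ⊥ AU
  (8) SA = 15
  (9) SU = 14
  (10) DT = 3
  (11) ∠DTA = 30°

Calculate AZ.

Step 1: By the law of cosines on triangle AUZ: AZ² = 3² + 8² − 2·3·8·cos(90°) = 73, so AZ = √73.

Therefore, the length of AZ = √73.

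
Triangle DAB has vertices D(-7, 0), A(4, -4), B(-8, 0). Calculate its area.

Using the Shoelace formula for a triangle:
Area = (1/2)|x0(y1 - y2) + x1(y2 - y0) + x2(y0 - y1)|
Area = (1/2)|-7(-4 - 0) + 4(0 - 0) + -8(0 - -4)|
Area = (1/2)|28 + 0 + -32|
Area = (1/2)|-4|
Area = (1/2)(4)
Area = 2

2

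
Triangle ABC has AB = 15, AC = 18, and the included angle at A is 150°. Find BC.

When two sides and the included angle are known, the law of cosines gives the third side.
c^2 = a^2 + b^2 - 2ab cos(C) generalizes the Pythagorean theorem to non-right triangles.
Here: BC^2 = 225 + 324 - 540*(-sqrt(3)/2) = 270*sqrt(3) + 549
BC = 3*sqrt(30*sqrt(3) + 61)

3*sqrt(30*sqrt(3) + 61)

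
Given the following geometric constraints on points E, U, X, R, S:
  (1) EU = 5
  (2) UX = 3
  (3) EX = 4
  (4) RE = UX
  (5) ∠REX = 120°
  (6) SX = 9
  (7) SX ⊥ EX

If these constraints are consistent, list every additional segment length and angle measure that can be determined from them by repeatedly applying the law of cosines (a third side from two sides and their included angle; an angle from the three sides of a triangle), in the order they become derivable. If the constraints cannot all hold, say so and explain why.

The constraints are consistent. Derivable facts, in order:
After 1 step:
- ES = √97
- XR = √37
- ∠EUX = 53.13°
- ∠EXU = 90°
- ∠UEX = 36.87°
After 2 steps:
- ∠ERX = 34.72°
- ∠ESX = 23.96°
- ∠EXR = 25.28°
- ∠SEX = 66.04°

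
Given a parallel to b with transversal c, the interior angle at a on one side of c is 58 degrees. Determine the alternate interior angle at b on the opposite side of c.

Alternate interior angles lie on opposite sides of the transversal, between the parallel lines.
By the alternate interior angle theorem, they are equal: 58 degrees.

58 degrees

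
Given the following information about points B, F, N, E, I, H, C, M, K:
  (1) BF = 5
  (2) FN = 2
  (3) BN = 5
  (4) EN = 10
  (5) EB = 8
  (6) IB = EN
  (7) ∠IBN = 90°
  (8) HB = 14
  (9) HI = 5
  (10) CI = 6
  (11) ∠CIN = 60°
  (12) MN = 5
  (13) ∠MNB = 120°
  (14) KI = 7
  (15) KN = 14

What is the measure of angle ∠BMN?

Step 1: By the law of cosines on triangle MNB: MB² = 5² + 5² − 2·5·5·cos(120°) = 75, so MB = 5·√3.
Step 2: By the inverse law of cosines on triangle BMN: cos(∠BMN) = ((5·√3)² + 5² − 5²) / (2·5·√3·5) = 75/86.6 = 0.866, so ∠BMN = 30°.

Therefore, the measure of angle ∠BMN = 30°.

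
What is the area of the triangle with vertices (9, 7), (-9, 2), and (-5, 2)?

Shoelace: Area = (1/2)|9(2-2) + -9(2-7) + -5(7-2)| = (1/2)(20) = 10

10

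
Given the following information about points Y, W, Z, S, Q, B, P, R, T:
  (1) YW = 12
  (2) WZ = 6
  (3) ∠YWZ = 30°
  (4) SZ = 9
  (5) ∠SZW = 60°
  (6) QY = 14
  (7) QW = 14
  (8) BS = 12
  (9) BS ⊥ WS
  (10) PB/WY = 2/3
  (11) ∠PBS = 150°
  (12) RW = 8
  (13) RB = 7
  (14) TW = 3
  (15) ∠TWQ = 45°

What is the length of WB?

Step 1: By the law of cosines on triangle SZW: SW² = 9² + 6² − 2·9·6·cos(60°) = 63, so SW = 3·√7.
Step 2: By the law of cosines on triangle WSB: WB² = (3·√7)² + 12² − 2·3·√7·12·cos(90°) = 207, so WB = 3·√23.

Therefore, the length of WB = 3·√23.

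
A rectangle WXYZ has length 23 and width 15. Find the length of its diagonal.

Using the Pythagorean theorem:
d² = 23² + 15² = 529 + 225 = 754
d = sqrt(754)

sqrt(754)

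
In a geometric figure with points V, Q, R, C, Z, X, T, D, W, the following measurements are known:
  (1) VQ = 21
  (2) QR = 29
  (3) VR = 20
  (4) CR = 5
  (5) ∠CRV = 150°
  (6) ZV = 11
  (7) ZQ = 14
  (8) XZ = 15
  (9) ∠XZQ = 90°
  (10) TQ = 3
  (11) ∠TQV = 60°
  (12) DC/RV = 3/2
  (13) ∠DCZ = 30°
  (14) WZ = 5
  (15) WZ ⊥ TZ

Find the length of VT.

Step 1: By the law of cosines on triangle VQT: VT² = 21² + 3² − 2·21·3·cos(60°) = 387, so VT = 3·√43.

Therefore, the length of VT = 3·√43.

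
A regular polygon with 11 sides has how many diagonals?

Each of the 11 vertices connects to 8 non-adjacent vertices via diagonals.
Total connections = 11 × 8 = 88, but each diagonal is counted twice.
Number of diagonals = 88 / 2 = 44.

44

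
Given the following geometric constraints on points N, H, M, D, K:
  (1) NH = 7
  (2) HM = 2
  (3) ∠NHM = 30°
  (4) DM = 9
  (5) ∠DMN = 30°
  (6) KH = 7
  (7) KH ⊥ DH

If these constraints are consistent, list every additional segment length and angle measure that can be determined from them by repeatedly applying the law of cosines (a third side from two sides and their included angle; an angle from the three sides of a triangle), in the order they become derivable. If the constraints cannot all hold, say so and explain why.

The constraints are consistent. Derivable facts, in order:
After 1 step:
- NM ≈ 5.36
After 2 steps:
- ND ≈ 5.12
- ∠HMN = 139.25°
- ∠HNM = 10.75°
After 3 steps:
- ∠DNM = 118.39°
- ∠MDN = 31.61°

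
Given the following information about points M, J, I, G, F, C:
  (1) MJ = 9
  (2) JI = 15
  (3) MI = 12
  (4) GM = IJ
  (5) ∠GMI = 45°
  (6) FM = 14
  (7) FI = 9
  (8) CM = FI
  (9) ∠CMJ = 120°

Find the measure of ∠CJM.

From the given relations: CM = FI = 9.
Step 1: By the law of cosines on triangle JMC: JC² = 9² + 9² − 2·9·9·cos(120°) = 243, so JC = 9·√3.
Step 2: By the inverse law of cosines on triangle CJM: cos(∠CJM) = ((9·√3)² + 9² − 9²) / (2·9·√3·9) = 243/280.59 = 0.866, so ∠CJM = 30°.

Therefore, the measure of angle ∠CJM = 30°.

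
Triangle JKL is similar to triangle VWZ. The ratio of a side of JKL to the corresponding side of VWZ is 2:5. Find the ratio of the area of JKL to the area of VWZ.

Area ratio = (side ratio)^2 = (2/5)^2 = 4:25.

4:25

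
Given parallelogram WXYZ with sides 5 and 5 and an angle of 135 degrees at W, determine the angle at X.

Opposite sides of a parallelogram are parallel, so consecutive angles form co-interior angles on a transversal.
Co-interior angles sum to 180°, giving angle X = 180 - 135 = 45 degrees.

45 degrees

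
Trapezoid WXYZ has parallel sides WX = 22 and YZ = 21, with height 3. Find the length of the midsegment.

The midsegment of a trapezoid = (base1 + base2) / 2
midsegment = (22 + 21) / 2
midsegment = 43 / 2
midsegment = 43/2

43/2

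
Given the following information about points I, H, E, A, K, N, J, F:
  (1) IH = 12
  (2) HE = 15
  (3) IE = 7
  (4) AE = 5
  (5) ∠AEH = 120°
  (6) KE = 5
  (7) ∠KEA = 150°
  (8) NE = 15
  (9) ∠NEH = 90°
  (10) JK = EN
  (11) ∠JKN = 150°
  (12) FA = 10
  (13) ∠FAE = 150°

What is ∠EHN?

Step 1: By the law of cosines on triangle HEN: HN² = 15² + 15² − 2·15·15·cos(90°) = 450, so HN = 15·√2.
Step 2: By the inverse law of cosines on triangle EHN: cos(∠EHN) = (15² + (15·√2)² − 15²) / (2·15·15·√2) = 450/636.4 = 0.7071, so ∠EHN = 45°.

Therefore, the measure of angle ∠EHN = 45°.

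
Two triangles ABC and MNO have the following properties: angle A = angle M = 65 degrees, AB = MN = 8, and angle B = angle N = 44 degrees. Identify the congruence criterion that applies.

The given information matches ASA: Two pairs of corresponding angles and the included side are equal (Angle-Side-Angle).

ASA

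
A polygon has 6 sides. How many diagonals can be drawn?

The number of diagonals in an n-gon is n(n - 3)/2.
For n = 6: 6(6 - 3)/2 = 6 × 3 / 2 = 9.

9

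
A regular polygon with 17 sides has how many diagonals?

Each of the 17 vertices connects to 14 non-adjacent vertices via diagonals.
Total connections = 17 × 14 = 238, but each diagonal is counted twice.
Number of diagonals = 238 / 2 = 119.

119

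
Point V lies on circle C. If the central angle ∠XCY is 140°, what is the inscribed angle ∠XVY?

Inscribed angle = 140° / 2 = 70° (inscribed angle theorem).

70°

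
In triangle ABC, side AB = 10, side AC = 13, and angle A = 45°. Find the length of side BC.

When two sides and the included angle are known, the law of cosines gives the third side.
c^2 = a^2 + b^2 - 2ab cos(C) generalizes the Pythagorean theorem to non-right triangles.
Here: BC^2 = 100 + 169 - 260*(sqrt(2)/2) = 269 - 130*sqrt(2)
BC = sqrt(269 - 130*sqrt(2))

sqrt(269 - 130*sqrt(2))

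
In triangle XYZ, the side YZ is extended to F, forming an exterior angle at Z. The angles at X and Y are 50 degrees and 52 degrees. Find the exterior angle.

Exterior angle = 50 + 52 = 102 degrees (exterior angle theorem).

102 degrees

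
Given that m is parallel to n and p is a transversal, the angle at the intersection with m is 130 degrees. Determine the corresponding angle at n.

Corresponding angles formed by parallel lines and a transversal are equal.
The given angle is 130 degrees.
The corresponding angle = 130 degrees.

130 degrees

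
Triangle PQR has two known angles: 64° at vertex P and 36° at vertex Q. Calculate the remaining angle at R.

By the triangle angle sum property, the three interior angles of any triangle add up to 180°.
We know angle P = 64° and angle Q = 36°, so their sum is 100°.
Therefore angle R = 180° - 100° = 80°.

80 degrees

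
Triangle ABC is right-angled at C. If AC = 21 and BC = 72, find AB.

AB = sqrt(21^2 + 72^2) = sqrt(5625) = 75

75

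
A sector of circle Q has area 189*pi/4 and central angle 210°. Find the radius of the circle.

Sector area A = πr² × θ/360, so r² = 360A / (πθ).
r² = 360 × 189*pi/4 / (π × 210)
r² = 81
r = 9

9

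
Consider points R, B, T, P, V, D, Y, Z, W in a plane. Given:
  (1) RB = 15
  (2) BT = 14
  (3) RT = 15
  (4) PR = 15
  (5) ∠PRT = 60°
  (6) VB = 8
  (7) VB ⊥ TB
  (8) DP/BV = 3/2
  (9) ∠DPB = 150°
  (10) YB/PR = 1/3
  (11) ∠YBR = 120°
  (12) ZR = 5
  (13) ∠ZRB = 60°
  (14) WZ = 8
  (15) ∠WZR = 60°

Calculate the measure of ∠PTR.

Step 1: By the law of cosines on triangle TRP: TP² = 15² + 15² − 2·15·15·cos(60°) = 225, so TP = 15.
Step 2: By the inverse law of cosines on triangle PTR: cos(∠PTR) = (15² + 15² − 15²) / (2·15·15) = 225/450 = 0.5, so ∠PTR = 60°.

Therefore, the measure of angle ∠PTR = 60°.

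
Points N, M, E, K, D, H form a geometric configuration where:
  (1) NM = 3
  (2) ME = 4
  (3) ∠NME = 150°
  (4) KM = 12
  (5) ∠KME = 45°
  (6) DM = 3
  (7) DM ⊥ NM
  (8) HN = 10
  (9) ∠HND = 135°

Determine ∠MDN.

Step 1: By the law of cosines on triangle DMN: DN² = 3² + 3² − 2·3·3·cos(90°) = 18, so DN = 3·√2.
Step 2: By the inverse law of cosines on triangle MDN: cos(∠MDN) = (3² + (3·√2)² − 3²) / (2·3·3·√2) = 18/25.46 = 0.7071, so ∠MDN = 45°.

Therefore, the measure of angle ∠MDN = 45°.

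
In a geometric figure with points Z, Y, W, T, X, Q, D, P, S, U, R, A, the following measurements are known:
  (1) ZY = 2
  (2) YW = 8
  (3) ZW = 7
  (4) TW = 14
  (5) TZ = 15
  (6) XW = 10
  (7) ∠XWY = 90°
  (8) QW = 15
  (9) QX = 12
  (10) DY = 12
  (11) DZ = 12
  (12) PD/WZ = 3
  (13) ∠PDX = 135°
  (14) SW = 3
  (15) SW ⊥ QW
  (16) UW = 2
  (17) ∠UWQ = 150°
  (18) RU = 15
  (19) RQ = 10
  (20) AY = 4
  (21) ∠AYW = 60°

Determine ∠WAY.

Step 1: By the law of cosines on triangle AYW: AW² = 4² + 8² − 2·4·8·cos(60°) = 48, so AW = 4·√3.
Step 2: By the inverse law of cosines on triangle WAY: cos(∠WAY) = ((4·√3)² + 4² − 8²) / (2·4·√3·4) = 0/55.43 = 0, so ∠WAY = 90°.

Therefore, the measure of angle ∠WAY = 90°.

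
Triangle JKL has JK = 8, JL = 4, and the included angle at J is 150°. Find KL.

Law of cosines: KL^2 = 8^2 + 4^2 - 2(8)(4)cos(150°) = 32*sqrt(3) + 80, so KL = 4*sqrt(2*sqrt(3) + 5).

4*sqrt(2*sqrt(3) + 5)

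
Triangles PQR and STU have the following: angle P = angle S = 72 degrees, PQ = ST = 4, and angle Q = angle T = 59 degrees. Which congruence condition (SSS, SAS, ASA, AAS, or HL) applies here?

The given information provides:
angle P = angle S = 72 degrees, PQ = ST = 4, and angle Q = angle T = 59 degrees
This matches the ASA congruence theorem.
Two pairs of corresponding angles and the included side are equal (Angle-Side-Angle).

ASA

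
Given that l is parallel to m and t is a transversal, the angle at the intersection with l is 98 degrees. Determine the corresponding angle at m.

Corresponding angles formed by parallel lines and a transversal are equal.
The given angle is 98 degrees.
The corresponding angle = 98 degrees.

98 degrees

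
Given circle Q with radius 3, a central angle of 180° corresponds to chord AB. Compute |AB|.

Drop a perpendicular from the center to the chord, bisecting both the chord and the central angle.
Each half-chord = r sin(θ/2) = 3 sin(90°).
The full chord = 2 × 3 × sin(90°) = 6.

6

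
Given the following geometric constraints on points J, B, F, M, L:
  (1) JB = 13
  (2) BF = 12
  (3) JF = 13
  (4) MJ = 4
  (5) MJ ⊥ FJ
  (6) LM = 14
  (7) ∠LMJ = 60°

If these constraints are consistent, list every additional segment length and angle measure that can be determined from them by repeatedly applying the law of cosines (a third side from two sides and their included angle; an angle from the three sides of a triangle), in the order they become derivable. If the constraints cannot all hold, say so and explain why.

The constraints are consistent. Derivable facts, in order:
After 1 step:
- FM = √185
- JL = 2·√39
- ∠BFJ = 62.51°
- ∠BJF = 54.97°
- ∠FBJ = 62.51°
After 2 steps:
- ∠FMJ = 72.9°
- ∠JFM = 17.1°
- ∠JLM = 16.1°
- ∠LJM = 103.9°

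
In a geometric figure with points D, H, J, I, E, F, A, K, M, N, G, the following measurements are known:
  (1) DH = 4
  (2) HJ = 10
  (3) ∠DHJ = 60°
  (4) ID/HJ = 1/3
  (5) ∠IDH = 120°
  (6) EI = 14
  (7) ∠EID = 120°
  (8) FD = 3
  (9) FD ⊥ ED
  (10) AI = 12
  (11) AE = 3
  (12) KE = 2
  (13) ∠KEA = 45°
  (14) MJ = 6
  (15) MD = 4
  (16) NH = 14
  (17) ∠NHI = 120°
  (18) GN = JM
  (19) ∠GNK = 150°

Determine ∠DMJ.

Step 1: By the law of cosines on triangle DHJ: DJ² = 4² + 10² − 2·4·10·cos(60°) = 76, so DJ = 2·√19.
Step 2: By the inverse law of cosines on triangle DMJ: cos(∠DMJ) = (4² + 6² − (2·√19)²) / (2·4·6) = -24/48 = -0.5, so ∠DMJ = 120°.

Therefore, the measure of angle ∠DMJ = 120°.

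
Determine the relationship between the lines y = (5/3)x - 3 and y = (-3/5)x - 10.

Slope of line 1: m1 = 5/3
Slope of line 2: m2 = -3/5
m1 * m2 = -1, so perpendicular.

Perpendicular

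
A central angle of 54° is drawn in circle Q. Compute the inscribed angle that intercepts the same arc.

By the inscribed angle theorem, the inscribed angle is half the central angle.
Inscribed angle = 54° / 2 = 27°

27°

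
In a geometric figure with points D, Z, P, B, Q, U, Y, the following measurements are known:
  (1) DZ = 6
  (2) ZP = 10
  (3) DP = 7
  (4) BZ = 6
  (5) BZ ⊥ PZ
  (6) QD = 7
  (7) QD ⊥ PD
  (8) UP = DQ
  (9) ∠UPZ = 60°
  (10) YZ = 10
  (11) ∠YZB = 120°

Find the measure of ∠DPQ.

Step 1: By the law of cosines on triangle PDQ: PQ² = 7² + 7² − 2·7·7·cos(90°) = 98, so PQ = 7·√2.
Step 2: By the inverse law of cosines on triangle DPQ: cos(∠DPQ) = (7² + (7·√2)² − 7²) / (2·7·7·√2) = 98/138.59 = 0.7071, so ∠DPQ = 45°.

Therefore, the measure of angle ∠DPQ = 45°.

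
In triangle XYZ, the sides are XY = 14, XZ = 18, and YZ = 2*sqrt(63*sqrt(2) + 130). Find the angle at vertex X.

When all three sides of a triangle are known, the law of cosines can be rearranged to find any angle.
cos(C) = (a² + b² - c²) / (2ab) gives cos(X) = -sqrt(2)/2.
Taking the inverse cosine: X = 135°.

135°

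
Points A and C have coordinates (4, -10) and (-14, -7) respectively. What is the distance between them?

d = sqrt((-14 - 4)^2 + (-7 - -10)^2)
d = sqrt(-18^2 + 3^2)
d = sqrt(324 + 9)
d = sqrt(333) = 3*sqrt(37)

3*sqrt(37)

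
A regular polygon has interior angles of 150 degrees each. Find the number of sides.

Exterior angle = 180 - 150 = 30. n = 360 / 30 = 12.

12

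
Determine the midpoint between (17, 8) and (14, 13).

The midpoint is the point halfway along the segment.
Move half the horizontal distance: 17 + (14 - 17)/2 = 17 + -3/2 = 31/2
Move half the vertical distance: 8 + (13 - 8)/2 = 8 + 5/2 = 21/2
Midpoint = (31/2, 21/2)

(31/2, 21/2)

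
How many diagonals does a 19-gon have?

Each of the 19 vertices connects to 16 non-adjacent vertices via diagonals.
Total connections = 19 × 16 = 304, but each diagonal is counted twice.
Number of diagonals = 304 / 2 = 152.

152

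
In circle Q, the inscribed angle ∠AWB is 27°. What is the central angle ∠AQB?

Central angle = 2 × 27° = 54° (inscribed angle theorem).

54°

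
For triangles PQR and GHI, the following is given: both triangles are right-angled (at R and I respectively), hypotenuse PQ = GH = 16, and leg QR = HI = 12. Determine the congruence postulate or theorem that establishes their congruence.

The given information matches HL: The hypotenuse and one leg of two right triangles are equal (Hypotenuse-Leg).

HL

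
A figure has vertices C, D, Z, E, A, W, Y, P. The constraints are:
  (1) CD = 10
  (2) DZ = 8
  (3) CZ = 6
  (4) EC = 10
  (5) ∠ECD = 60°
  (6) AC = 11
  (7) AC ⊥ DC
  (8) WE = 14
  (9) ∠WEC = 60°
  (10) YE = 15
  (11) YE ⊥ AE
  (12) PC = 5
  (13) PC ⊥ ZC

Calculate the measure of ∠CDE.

Step 1: By the law of cosines on triangle DCE: DE² = 10² + 10² − 2·10·10·cos(60°) = 100, so DE = 10.
Step 2: By the inverse law of cosines on triangle CDE: cos(∠CDE) = (10² + 10² − 10²) / (2·10·10) = 100/200 = 0.5, so ∠CDE = 60°.

Therefore, the measure of angle ∠CDE = 60°.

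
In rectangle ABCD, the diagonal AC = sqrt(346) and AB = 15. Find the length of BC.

b = sqrt(d^2 - a^2) = sqrt(346 - 225) = sqrt(121) = 11

11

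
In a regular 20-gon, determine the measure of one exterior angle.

Each exterior angle of a regular n-gon is 360 / n.
For n = 20: 360 / 20 = 18 degrees.

18 degrees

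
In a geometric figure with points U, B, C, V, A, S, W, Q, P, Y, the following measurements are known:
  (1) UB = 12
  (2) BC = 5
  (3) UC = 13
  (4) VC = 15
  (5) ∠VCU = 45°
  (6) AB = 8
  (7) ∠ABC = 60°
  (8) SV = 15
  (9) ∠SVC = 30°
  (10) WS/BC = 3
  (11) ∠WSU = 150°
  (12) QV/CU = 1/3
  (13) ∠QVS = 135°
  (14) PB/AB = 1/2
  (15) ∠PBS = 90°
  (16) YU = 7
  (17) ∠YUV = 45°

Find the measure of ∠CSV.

Step 1: By the law of cosines on triangle SVC: SC² = 15² + 15² − 2·15·15·cos(30°) = 60.29, so SC ≈ 7.76.
Step 2: By the inverse law of cosines on triangle CSV: cos(∠CSV) = (7.76² + 15² − 15²) / (2·7.76·15) = 60.29/232.94 = 0.2588, so ∠CSV = 75°.

Therefore, the measure of angle ∠CSV = 75°.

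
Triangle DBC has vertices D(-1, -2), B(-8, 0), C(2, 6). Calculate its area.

Using the Shoelace formula for a triangle:
Area = (1/2)|x0(y1 - y2) + x1(y2 - y0) + x2(y0 - y1)|
Area = (1/2)|-1(0 - 6) + -8(6 - -2) + 2(-2 - 0)|
Area = (1/2)|6 + -64 + -4|
Area = (1/2)|-62|
Area = (1/2)(62)
Area = 31

31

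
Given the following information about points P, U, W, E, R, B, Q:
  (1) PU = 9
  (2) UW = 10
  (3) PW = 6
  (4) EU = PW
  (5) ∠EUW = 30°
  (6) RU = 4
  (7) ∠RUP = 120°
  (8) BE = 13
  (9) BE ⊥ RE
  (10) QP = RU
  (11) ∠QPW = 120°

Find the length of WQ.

From the given relations: QP = RU = 4.
Step 1: By the law of cosines on triangle WPQ: WQ² = 6² + 4² − 2·6·4·cos(120°) = 76, so WQ = 2·√19.

Therefore, the length of WQ = 2·√19.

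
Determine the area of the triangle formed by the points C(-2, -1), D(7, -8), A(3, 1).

The Shoelace formula computes the area from vertex coordinates by summing cross products.
For vertices (-2,-1), (7,-8), (3,1):
Signed sum = -2*-8 - 7*-1 + 7*1 - 3*-8 + 3*-1 - -2*1
= 23 + 31 + -1 = 53
Area = (1/2)|53| = 53/2.

53/2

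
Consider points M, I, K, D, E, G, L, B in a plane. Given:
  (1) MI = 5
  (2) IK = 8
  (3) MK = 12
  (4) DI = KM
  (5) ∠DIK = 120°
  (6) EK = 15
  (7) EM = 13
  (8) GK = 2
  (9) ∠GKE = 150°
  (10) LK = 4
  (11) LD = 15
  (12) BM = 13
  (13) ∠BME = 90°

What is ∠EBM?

Step 1: By the law of cosines on triangle BME: BE² = 13² + 13² − 2·13·13·cos(90°) = 338, so BE = 13·√2.
Step 2: By the inverse law of cosines on triangle EBM: cos(∠EBM) = ((13·√2)² + 13² − 13²) / (2·13·√2·13) = 338/478 = 0.7071, so ∠EBM = 45°.

Therefore, the measure of angle ∠EBM = 45°.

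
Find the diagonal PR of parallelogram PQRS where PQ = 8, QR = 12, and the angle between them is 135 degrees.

Law of cosines: d^2 = 8^2 + 12^2 - 2(8)(12)cos(135°) = 96*sqrt(2) + 208, so d = 4*sqrt(6*sqrt(2) + 13).

4*sqrt(6*sqrt(2) + 13)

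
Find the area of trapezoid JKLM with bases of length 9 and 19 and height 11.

Area = (9 + 19) * 11 / 2 = 308 / 2 = 154

154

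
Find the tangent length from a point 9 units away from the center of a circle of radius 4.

tangent = √(d² - r²) = √(9² - 4²) = √(81 - 16) = √65 = sqrt(65)

sqrt(65)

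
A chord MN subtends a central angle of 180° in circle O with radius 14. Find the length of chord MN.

Chord = 2(14) sin(90°) = 28

28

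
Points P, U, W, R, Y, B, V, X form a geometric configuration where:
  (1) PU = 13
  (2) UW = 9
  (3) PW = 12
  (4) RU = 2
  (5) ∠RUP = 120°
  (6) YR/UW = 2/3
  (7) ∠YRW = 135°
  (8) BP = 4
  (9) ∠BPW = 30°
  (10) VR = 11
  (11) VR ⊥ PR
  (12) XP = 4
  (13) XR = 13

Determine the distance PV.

Step 1: By the law of cosines on triangle PUR: PR² = 13² + 2² − 2·13·2·cos(120°) = 199, so PR = √199.
Step 2: By the law of cosines on triangle PRV: PV² = √199² + 11² − 2·√199·11·cos(90°) = 320, so PV = 8·√5.

Therefore, the length of PV = 8·√5.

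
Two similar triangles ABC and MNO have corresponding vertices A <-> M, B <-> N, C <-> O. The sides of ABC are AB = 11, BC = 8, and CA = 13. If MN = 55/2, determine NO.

Since the triangles are similar, the ratio of corresponding sides is constant.
Scale factor k = MN / AB = 55/2 / 11 = 5/2
NO = k * BC = 5/2 * 8 = 20

20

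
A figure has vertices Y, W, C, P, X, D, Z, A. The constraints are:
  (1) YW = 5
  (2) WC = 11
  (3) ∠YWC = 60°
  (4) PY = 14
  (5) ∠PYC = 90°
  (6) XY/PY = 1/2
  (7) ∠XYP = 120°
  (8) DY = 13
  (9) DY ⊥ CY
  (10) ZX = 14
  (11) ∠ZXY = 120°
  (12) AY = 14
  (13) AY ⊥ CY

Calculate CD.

Step 1: By the law of cosines on triangle CWY: CY² = 11² + 5² − 2·11·5·cos(60°) = 91, so CY = √91.
Step 2: By the law of cosines on triangle CYD: CD² = √91² + 13² − 2·√91·13·cos(90°) = 260, so CD = 2·√65.

Therefore, the length of CD = 2·√65.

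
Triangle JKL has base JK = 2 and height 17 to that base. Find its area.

Area = (1/2) * base * height
Area = (1/2) * 2 * 17
Area = 17

17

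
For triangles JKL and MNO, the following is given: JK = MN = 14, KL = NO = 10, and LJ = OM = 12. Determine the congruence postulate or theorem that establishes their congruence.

The given information matches SSS: All three pairs of corresponding sides are equal (Side-Side-Side).

SSS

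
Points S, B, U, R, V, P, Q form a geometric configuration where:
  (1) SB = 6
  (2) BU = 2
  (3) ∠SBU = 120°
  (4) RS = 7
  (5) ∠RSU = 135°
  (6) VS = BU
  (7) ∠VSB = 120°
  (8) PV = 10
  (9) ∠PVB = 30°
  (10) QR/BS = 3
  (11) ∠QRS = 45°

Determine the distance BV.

From the given relations: VS = BU = 2.
Step 1: By the law of cosines on triangle BSV: BV² = 6² + 2² − 2·6·2·cos(120°) = 52, so BV = 2·√13.

Therefore, the length of BV = 2·√13.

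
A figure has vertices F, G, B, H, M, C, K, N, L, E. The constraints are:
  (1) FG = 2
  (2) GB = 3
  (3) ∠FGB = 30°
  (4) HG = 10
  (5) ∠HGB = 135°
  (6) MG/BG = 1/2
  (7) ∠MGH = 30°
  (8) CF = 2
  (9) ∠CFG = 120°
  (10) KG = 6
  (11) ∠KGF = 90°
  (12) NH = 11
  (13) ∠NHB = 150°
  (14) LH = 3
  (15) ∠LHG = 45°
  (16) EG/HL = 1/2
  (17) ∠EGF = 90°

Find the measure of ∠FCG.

Step 1: By the law of cosines on triangle CFG: CG² = 2² + 2² − 2·2·2·cos(120°) = 12, so CG = 2·√3.
Step 2: By the inverse law of cosines on triangle FCG: cos(∠FCG) = (2² + (2·√3)² − 2²) / (2·2·2·√3) = 12/13.86 = 0.866, so ∠FCG = 30°.

Therefore, the measure of angle ∠FCG = 30°.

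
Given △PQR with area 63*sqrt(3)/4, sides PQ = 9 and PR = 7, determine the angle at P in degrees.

Area = (1/2) * a * b * sin(C)
sin(C) = 2 * Area / (a * b)
sin(C) = 2 * 63*sqrt(3)/4 / (9 * 7)
sin(C) = sqrt(3)/2
C = arcsin(sqrt(3)/2) = 60°
Since sin(180° - C) = sin(C), the obtuse angle 120° gives the same area, so C = 60° or C = 120°.

60° or 120°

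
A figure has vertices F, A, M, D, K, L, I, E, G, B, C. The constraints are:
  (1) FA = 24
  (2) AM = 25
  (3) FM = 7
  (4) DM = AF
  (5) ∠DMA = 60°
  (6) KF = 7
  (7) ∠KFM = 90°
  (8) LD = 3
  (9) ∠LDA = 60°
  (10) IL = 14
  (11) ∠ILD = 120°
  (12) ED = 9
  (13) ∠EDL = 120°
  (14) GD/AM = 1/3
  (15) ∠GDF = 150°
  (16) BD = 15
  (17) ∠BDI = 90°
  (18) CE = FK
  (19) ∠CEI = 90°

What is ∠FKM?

Step 1: By the law of cosines on triangle KFM: KM² = 7² + 7² − 2·7·7·cos(90°) = 98, so KM = 7·√2.
Step 2: By the inverse law of cosines on triangle FKM: cos(∠FKM) = (7² + (7·√2)² − 7²) / (2·7·7·√2) = 98/138.59 = 0.7071, so ∠FKM = 45°.

Therefore, the measure of angle ∠FKM = 45°.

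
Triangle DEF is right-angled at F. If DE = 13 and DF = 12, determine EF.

By the Pythagorean theorem: EF^2 = DE^2 - DF^2
EF^2 = 13^2 - 12^2 = 169 - 144 = 25
EF = sqrt(25) = 5

5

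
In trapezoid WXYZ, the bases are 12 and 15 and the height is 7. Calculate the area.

A trapezoid's area equals the midsegment times the height.
The midsegment is (12 + 15) / 2 = 27/2.
Area = 27/2 * 7 = 189/2.

189/2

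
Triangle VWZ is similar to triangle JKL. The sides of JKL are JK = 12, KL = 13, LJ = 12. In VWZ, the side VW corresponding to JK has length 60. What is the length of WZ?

Similar triangles have proportional sides. Setting up the proportion:
VW / JK = WZ / KL
60 / 12 = WZ / 13
WZ = 13 * 60 / 12 = 65.

65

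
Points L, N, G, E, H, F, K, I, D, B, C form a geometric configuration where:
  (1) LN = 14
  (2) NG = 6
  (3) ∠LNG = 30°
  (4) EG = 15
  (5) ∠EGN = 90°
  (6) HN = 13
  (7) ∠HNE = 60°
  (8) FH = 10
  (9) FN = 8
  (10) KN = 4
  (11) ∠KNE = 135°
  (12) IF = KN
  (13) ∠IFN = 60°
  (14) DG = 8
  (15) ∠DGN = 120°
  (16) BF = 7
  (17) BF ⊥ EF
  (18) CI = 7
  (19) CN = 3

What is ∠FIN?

From the given relations: IF = KN = 4.
Step 1: By the law of cosines on triangle IFN: IN² = 4² + 8² − 2·4·8·cos(60°) = 48, so IN = 4·√3.
Step 2: By the inverse law of cosines on triangle FIN: cos(∠FIN) = (4² + (4·√3)² − 8²) / (2·4·4·√3) = 0/55.43 = 0, so ∠FIN = 90°.

Therefore, the measure of angle ∠FIN = 90°.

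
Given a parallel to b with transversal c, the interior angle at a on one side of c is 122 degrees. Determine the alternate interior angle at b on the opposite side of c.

Alternate interior angles are equal: 122 degrees.

122 degrees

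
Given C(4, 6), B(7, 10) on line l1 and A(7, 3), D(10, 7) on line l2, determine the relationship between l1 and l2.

Slope of line 1: m1 = (10 - 6)/(7 - 4) = 4/3 = 4/3
Slope of line 2: m2 = (7 - 3)/(10 - 7) = 4/3 = 4/3
Two lines are parallel if and only if they have equal slopes (or both are vertical).
Here m1 = m2 = 4/3, confirming the lines are parallel.

Parallel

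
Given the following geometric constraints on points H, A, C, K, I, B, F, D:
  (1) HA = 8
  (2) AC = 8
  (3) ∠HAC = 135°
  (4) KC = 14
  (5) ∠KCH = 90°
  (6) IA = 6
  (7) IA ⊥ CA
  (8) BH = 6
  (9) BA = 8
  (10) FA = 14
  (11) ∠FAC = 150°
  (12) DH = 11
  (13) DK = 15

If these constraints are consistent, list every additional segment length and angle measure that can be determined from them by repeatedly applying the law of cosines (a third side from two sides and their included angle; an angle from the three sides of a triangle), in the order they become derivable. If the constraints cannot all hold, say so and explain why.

The constraints are consistent. Derivable facts, in order:
After 1 step:
- CF ≈ 21.31
- CI = 10
- HC ≈ 14.78
- ∠ABH = 67.98°
- ∠AHB = 67.98°
- ∠BAH = 44.05°
After 2 steps:
- HK ≈ 20.36
- ∠ACF = 19.18°
- ∠ACH = 22.5°
- ∠ACI = 36.87°
- ∠AFC = 10.82°
- ∠AHC = 22.5°
- ∠AIC = 53.13°
After 3 steps:
- ∠CHK = 43.44°
- ∠CKH = 46.56°
- ∠DHK = 46.11°
- ∠DKH = 31.91°
- ∠HDK = 101.98°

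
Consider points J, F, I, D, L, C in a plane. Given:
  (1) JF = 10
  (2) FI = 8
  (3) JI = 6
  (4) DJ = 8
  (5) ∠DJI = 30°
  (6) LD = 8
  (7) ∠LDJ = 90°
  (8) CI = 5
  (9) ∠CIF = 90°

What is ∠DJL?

Step 1: By the law of cosines on triangle JDL: JL² = 8² + 8² − 2·8·8·cos(90°) = 128, so JL = 8·√2.
Step 2: By the inverse law of cosines on triangle DJL: cos(∠DJL) = (8² + (8·√2)² − 8²) / (2·8·8·√2) = 128/181.02 = 0.7071, so ∠DJL = 45°.

Therefore, the measure of angle ∠DJL = 45°.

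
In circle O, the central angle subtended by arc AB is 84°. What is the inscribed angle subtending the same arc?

By the inscribed angle theorem, the inscribed angle is half the central angle.
Inscribed angle = 84° / 2 = 42°

42°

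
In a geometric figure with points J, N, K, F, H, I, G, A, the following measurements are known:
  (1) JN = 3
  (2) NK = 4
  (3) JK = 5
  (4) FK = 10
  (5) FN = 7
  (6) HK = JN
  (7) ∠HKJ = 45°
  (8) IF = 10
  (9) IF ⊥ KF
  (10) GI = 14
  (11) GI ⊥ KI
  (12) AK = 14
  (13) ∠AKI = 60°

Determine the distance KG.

Step 1: By the law of cosines on triangle KFI: KI² = 10² + 10² − 2·10·10·cos(90°) = 200, so KI = 10·√2.
Step 2: By the law of cosines on triangle KIG: KG² = (10·√2)² + 14² − 2·10·√2·14·cos(90°) = 396, so KG = 6·√11.

Therefore, the length of KG = 6·√11.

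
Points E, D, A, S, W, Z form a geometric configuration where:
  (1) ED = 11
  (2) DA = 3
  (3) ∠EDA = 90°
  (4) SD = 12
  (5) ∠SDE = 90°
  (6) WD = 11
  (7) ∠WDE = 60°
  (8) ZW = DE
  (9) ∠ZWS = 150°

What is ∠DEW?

Step 1: By the law of cosines on triangle EDW: EW² = 11² + 11² − 2·11·11·cos(60°) = 121, so EW = 11.
Step 2: By the inverse law of cosines on triangle DEW: cos(∠DEW) = (11² + 11² − 11²) / (2·11·11) = 121/242 = 0.5, so ∠DEW = 60°.

Therefore, the measure of angle ∠DEW = 60°.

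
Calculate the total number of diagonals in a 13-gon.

The number of diagonals in an n-gon is n(n - 3)/2.
For n = 13: 13(13 - 3)/2 = 13 × 10 / 2 = 65.

65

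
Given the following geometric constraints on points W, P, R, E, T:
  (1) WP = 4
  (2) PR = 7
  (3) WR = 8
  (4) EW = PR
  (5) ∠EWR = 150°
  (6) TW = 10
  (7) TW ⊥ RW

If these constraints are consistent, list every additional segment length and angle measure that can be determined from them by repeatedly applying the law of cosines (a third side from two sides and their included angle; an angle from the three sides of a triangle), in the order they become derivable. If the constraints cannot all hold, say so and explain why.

The constraints are consistent. Derivable facts, in order:
After 1 step:
- RE ≈ 14.49
- RT = 2·√41
- ∠PRW = 29.99°
- ∠PWR = 61.03°
- ∠RPW = 88.98°
After 2 steps:
- ∠ERW = 13.98°
- ∠REW = 16.02°
- ∠RTW = 38.66°
- ∠TRW = 51.34°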